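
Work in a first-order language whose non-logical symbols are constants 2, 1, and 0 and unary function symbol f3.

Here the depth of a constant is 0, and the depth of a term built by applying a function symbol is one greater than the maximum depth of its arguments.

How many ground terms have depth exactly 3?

3

Let N_k count ground terms of depth at most k. Each non-constant term of depth ≤ k is some function symbol applied to depth-≤(k−1) arguments, giving N_k = 3 + N_{k-1}.
N_0 = 3
N_1 = 3 + 3 = 6
N_2 = 3 + 6 = 9
N_3 = 3 + 9 = 12
Terms of depth exactly 3: N_3 − N_2 = 12 − 9 = 3.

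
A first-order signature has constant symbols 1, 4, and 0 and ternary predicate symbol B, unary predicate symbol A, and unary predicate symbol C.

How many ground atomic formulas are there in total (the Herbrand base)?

With no function symbols, the Herbrand universe is just the 3 constants.
Ground atoms per predicate: B: 3^3 = 27, A: 3, C: 3.
Herbrand base size = 27 + 3 + 3 = 33.

33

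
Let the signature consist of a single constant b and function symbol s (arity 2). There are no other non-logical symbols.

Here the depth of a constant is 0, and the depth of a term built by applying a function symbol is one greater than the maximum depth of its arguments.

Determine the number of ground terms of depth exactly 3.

Count level by level. With function symbols s/2, the terms of depth ≤ k are the 1 constant together with each function applied to depth-≤(k−1) tuples, so N_k = 1 + N_{k-1}^2.
N_0 = 1
N_1 = 1 + 1^2 = 2
N_2 = 1 + 2^2 = 5
N_3 = 1 + 5^2 = 26
Terms of depth exactly 3: N_3 − N_2 = 26 − 5 = 21.

21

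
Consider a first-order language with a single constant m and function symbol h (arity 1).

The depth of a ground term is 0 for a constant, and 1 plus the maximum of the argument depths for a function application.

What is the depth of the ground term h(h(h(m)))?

depth(h(m)) = 1 + depth(m) = 1 + 0 = 1
depth(h(h(m))) = 1 + depth(h(m)) = 1 + 1 = 2
depth(h(h(h(m)))) = 1 + depth(h(h(m))) = 1 + 2 = 3

3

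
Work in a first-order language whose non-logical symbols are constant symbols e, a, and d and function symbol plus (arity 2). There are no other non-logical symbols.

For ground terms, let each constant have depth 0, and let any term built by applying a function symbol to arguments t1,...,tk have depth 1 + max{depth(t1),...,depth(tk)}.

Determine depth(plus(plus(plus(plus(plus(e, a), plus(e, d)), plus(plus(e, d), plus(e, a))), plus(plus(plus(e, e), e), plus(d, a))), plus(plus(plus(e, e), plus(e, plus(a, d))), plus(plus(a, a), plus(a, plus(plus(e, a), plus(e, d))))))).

6

depth(plus(e, a)) = 1 + max(0, 0) = 1
depth(plus(e, d)) = 1 + max(0, 0) = 1
depth(plus(plus(e, a), plus(e, d))) = 1 + max(1, 1) = 2
depth(plus(plus(e, d), plus(e, a))) = 1 + max(1, 1) = 2
depth(plus(plus(plus(e, a), plus(e, d)), plus(plus(e, d), plus(e, a)))) = 1 + max(2, 2) = 3
depth(plus(e, e)) = 1 + max(0, 0) = 1
depth(plus(plus(e, e), e)) = 1 + max(1, 0) = 2
depth(plus(d, a)) = 1 + max(0, 0) = 1
depth(plus(plus(plus(e, e), e), plus(d, a))) = 1 + max(2, 1) = 3
depth(plus(plus(plus(plus(e, a), plus(e, d)), plus(plus(e, d), plus(e, a))), plus(plus(plus(e, e), e), plus(d, a)))) = 1 + max(3, 3) = 4
depth(plus(a, d)) = 1 + max(0, 0) = 1
depth(plus(e, plus(a, d))) = 1 + max(0, 1) = 2
depth(plus(plus(e, e), plus(e, plus(a, d)))) = 1 + max(1, 2) = 3
depth(plus(a, a)) = 1 + max(0, 0) = 1
depth(plus(a, plus(plus(e, a), plus(e, d)))) = 1 + max(0, 2) = 3
depth(plus(plus(a, a), plus(a, plus(plus(e, a), plus(e, d))))) = 1 + max(1, 3) = 4
depth(plus(plus(plus(e, e), plus(e, plus(a, d))), plus(plus(a, a), plus(a, plus(plus(e, a), plus(e, d)))))) = 1 + max(3, 4) = 5
depth(plus(plus(plus(plus(plus(e, a), plus(e, d)), plus(plus(e, d), plus(e, a))), plus(plus(plus(e, e), e), plus(d, a))), plus(plus(plus(e, e), plus(e, plus(a, d))), plus(plus(a, a), plus(a, plus(plus(e, a), plus(e, d))))))) = 1 + max(4, 5) = 6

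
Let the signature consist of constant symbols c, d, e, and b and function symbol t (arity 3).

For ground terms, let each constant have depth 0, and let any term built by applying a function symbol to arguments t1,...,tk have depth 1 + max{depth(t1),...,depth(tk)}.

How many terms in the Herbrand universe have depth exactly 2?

314368

If N_k denotes the number of depth-≤k ground terms, the 4 constants give N_0 = 4, and each function symbol of arity r contributes N_{k-1}^r new terms at level k: N_k = 4 + N_{k-1}^3.
N_0 = 4
N_1 = 4 + 4^3 = 68
N_2 = 4 + 68^3 = 314436
Terms of depth exactly 2: N_2 − N_1 = 314436 − 68 = 314368.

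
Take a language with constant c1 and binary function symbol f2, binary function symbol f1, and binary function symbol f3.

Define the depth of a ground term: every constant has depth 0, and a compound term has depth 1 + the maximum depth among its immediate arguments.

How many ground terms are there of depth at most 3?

Let N_k = |{terms of depth ≤ k}|. Then N_0 = 1 and N_k = 1 + N_{k-1}^2 + N_{k-1}^2 + N_{k-1}^2 for k ≥ 1 (one summand per function symbol, arity giving the exponent).
N_0 = 1
N_1 = 1 + 1^2 + 1^2 + 1^2 = 4
N_2 = 1 + 4^2 + 4^2 + 4^2 = 49
N_3 = 1 + 49^2 + 49^2 + 49^2 = 7204

7204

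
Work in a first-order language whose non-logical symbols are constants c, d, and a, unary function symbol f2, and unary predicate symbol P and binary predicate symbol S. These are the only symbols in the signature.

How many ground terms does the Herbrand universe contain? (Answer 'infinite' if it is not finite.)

infinite

The signature has at least one function symbol (f2, arity 1) and at least one constant (c).
Iterating f2 gives infinitely many distinct ground terms: c, f2(c), f2(f2(c)), ...
So the Herbrand universe is infinite.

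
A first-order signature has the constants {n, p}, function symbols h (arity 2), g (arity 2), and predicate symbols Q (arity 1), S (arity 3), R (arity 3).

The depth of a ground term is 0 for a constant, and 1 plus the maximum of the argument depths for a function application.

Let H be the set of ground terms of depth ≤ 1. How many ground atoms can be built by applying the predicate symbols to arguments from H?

2010

First count ground terms of depth ≤ 1.
Write N_k for the number of ground terms of depth ≤ k. A term of depth ≤ k is either a constant or a function symbol applied to arguments of depth ≤ k−1, so N_k = 2 + N_{k-1}^2 + N_{k-1}^2.
N_0 = 2
N_1 = 2 + 2^2 + 2^2 = 10
Explicitly: n, p, h(n, n), h(n, p), h(p, n), h(p, p), g(n, n), g(n, p), g(p, n), g(p, p).
So |H| = 10.
A ground atom is a predicate applied to a tuple of terms from H, so the count is the sum over predicates of |H|^arity:
  Q: 10;  S: 10^3 = 1000;  R: 10^3 = 1000
Total ground atoms: 10 + 1000 + 1000 = 2010.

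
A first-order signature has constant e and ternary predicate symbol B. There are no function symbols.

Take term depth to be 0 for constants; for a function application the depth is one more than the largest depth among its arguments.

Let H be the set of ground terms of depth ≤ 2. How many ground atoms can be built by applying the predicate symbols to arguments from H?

First count ground terms of depth ≤ 2.
With no function symbols every ground term is a constant, so there is exactly 1 ground term at every depth bound.
N_0 = 1
N_1 = 1
N_2 = 1
Explicitly: e.
So |H| = 1.
For each predicate symbol, the number of ground atoms is |H| raised to its arity; summing:
  B: 1^3 = 1
Total ground atoms: 1.

1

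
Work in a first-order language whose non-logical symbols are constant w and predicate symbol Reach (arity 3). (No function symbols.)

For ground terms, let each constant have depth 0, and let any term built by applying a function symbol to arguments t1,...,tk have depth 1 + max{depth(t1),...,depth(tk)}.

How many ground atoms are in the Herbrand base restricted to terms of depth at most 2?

1

First count ground terms of depth ≤ 2.
With no function symbols every ground term is a constant, so there is exactly 1 ground term at every depth bound.
N_0 = 1
N_1 = 1
N_2 = 1
Explicitly: w.
So |H| = 1.
A ground atom is a predicate applied to a tuple of terms from H, so the count is the sum over predicates of |H|^arity:
  Reach: 1^3 = 1
Total ground atoms: 1.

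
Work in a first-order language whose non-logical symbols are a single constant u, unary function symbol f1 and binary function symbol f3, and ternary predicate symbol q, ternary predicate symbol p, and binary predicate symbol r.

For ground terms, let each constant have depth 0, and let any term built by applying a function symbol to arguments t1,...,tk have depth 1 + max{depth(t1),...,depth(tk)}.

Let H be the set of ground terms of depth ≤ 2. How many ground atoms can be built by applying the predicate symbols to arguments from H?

First count ground terms of depth ≤ 2.
Count level by level. With function symbols f1/1, f3/2, the terms of depth ≤ k are the 1 constant together with each function applied to depth-≤(k−1) tuples, so N_k = 1 + N_{k-1} + N_{k-1}^2.
N_0 = 1
N_1 = 1 + 1 + 1^2 = 3
N_2 = 1 + 3 + 3^2 = 13
So |H| = 13.
For each predicate symbol, the number of ground atoms is |H| raised to its arity; summing:
  q: 13^3 = 2197;  p: 13^3 = 2197;  r: 13^2 = 169
Total ground atoms: 2197 + 2197 + 169 = 4563.

4563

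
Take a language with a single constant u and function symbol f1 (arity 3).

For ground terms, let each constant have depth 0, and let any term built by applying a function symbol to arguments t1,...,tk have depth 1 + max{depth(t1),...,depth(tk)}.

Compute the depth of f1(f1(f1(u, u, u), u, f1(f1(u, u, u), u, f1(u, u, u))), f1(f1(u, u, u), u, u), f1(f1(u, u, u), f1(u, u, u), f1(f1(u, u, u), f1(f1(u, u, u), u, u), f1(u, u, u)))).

depth(f1(u, u, u)) = 1 + max(0, 0, 0) = 1
depth(f1(f1(u, u, u), u, f1(u, u, u))) = 1 + max(1, 0, 1) = 2
depth(f1(f1(u, u, u), u, f1(f1(u, u, u), u, f1(u, u, u)))) = 1 + max(1, 0, 2) = 3
depth(f1(f1(u, u, u), u, u)) = 1 + max(1, 0, 0) = 2
depth(f1(f1(u, u, u), f1(f1(u, u, u), u, u), f1(u, u, u))) = 1 + max(1, 2, 1) = 3
depth(f1(f1(u, u, u), f1(u, u, u), f1(f1(u, u, u), f1(f1(u, u, u), u, u), f1(u, u, u)))) = 1 + max(1, 1, 3) = 4
depth(f1(f1(f1(u, u, u), u, f1(f1(u, u, u), u, f1(u, u, u))), f1(f1(u, u, u), u, u), f1(f1(u, u, u), f1(u, u, u), f1(f1(u, u, u), f1(f1(u, u, u), u, u), f1(u, u, u))))) = 1 + max(3, 2, 4) = 5

5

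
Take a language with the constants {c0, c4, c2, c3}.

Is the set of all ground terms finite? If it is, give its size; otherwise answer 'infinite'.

4

There are no function symbols, so every ground term is one of the 4 constants.
The Herbrand universe is {c0, c4, c2, c3}, which is finite with 4 elements.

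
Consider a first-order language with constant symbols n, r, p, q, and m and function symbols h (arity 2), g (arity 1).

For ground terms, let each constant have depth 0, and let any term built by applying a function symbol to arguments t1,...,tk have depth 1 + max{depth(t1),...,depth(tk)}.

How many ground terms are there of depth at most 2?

1265

Let N_k = |{terms of depth ≤ k}|. Then N_0 = 5 and N_k = 5 + N_{k-1}^2 + N_{k-1} for k ≥ 1 (one summand per function symbol, arity giving the exponent).
N_0 = 5
N_1 = 5 + 5^2 + 5 = 35
N_2 = 5 + 35^2 + 35 = 1265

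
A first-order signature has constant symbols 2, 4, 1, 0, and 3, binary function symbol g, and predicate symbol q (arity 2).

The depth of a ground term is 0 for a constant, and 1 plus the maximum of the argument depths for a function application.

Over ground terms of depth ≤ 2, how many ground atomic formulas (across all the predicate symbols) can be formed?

819025

First count ground terms of depth ≤ 2.
Write N_k for the number of ground terms of depth ≤ k. A term of depth ≤ k is either a constant or a function symbol applied to arguments of depth ≤ k−1, so N_k = 5 + N_{k-1}^2.
N_0 = 5
N_1 = 5 + 5^2 = 30
N_2 = 5 + 30^2 = 905
So |H| = 905.
Ground atoms are formed by filling each argument slot of a predicate with a term from H, so an r-ary predicate gives |H|^r atoms:
  q: 905^2 = 819025
Total ground atoms: 819025.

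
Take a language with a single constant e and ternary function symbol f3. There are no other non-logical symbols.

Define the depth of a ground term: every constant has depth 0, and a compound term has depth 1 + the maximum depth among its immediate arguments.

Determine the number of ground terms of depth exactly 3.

Write N_k for the number of ground terms of depth ≤ k. A term of depth ≤ k is either a constant or a function symbol applied to arguments of depth ≤ k−1, so N_k = 1 + N_{k-1}^3.
N_0 = 1
N_1 = 1 + 1^3 = 2
N_2 = 1 + 2^3 = 9
N_3 = 1 + 9^3 = 730
Terms of depth exactly 3: N_3 − N_2 = 730 − 9 = 721.

721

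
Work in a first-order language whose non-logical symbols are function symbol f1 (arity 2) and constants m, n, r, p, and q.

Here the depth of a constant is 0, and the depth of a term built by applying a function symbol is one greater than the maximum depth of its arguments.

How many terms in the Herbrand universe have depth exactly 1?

25

If N_k denotes the number of depth-≤k ground terms, the 5 constants give N_0 = 5, and each function symbol of arity r contributes N_{k-1}^r new terms at level k: N_k = 5 + N_{k-1}^2.
N_0 = 5
N_1 = 5 + 5^2 = 30
Terms of depth exactly 1: N_1 − N_0 = 30 − 5 = 25.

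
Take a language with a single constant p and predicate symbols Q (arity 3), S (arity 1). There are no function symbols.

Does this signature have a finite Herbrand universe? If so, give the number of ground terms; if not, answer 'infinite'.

There are no function symbols, so the only ground term is the single constant.
The Herbrand universe is {p}, finite with 1 element.

1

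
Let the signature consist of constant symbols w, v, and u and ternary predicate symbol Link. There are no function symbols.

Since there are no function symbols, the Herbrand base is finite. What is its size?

27

With no function symbols, the Herbrand universe is just the 3 constants.
Ground atoms per predicate: Link: 3^3 = 27.
Herbrand base size = 27 = 27.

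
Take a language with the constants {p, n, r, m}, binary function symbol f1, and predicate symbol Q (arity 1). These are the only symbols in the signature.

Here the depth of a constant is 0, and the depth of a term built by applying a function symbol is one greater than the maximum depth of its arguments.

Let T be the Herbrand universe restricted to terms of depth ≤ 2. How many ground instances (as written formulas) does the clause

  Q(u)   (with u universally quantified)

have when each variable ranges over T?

Ground terms of depth ≤ 2:
  Let N_k = |{terms of depth ≤ k}|. Then N_0 = 4 and N_k = 4 + N_{k-1}^2 for k ≥ 1 (one summand per function symbol, arity giving the exponent).
  N_0 = 4
  N_1 = 4 + 4^2 = 20
  N_2 = 4 + 20^2 = 404
So there are 404 ground terms available for substitution.
The variable u ranges independently over the available ground terms, and distinct assignments produce distinct instances.
Number of ground instances = 404.

404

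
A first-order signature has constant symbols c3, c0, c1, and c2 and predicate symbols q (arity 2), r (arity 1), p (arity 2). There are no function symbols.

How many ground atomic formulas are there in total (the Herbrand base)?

With no function symbols, the Herbrand universe is just the 4 constants.
Ground atoms per predicate: q: 4^2 = 16, r: 4, p: 4^2 = 16.
Herbrand base size = 16 + 4 + 16 = 36.

36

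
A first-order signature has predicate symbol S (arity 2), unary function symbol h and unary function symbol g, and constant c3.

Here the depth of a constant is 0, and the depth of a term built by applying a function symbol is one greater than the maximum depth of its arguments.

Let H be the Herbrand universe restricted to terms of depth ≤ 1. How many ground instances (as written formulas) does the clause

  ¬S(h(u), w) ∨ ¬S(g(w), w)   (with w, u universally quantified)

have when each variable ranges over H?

Ground terms of depth ≤ 1:
  Count level by level. With function symbols h/1, g/1, the terms of depth ≤ k are the 1 constant together with each function applied to depth-≤(k−1) tuples, so N_k = 1 + N_{k-1} + N_{k-1}.
  N_0 = 1
  N_1 = 1 + 1 + 1 = 3
So there are 3 ground terms available for substitution.
The clause has 2 distinct variables (w, u), each appearing in the body. In the free term algebra distinct substitutions yield syntactically distinct ground instances.
Number of ground instances = 3^2 = 9.

9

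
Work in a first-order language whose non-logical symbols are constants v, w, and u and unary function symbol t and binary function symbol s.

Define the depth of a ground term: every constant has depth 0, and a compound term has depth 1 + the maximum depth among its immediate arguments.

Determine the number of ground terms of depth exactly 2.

Count level by level. With function symbols t/1, s/2, the terms of depth ≤ k are the 3 constants together with each function applied to depth-≤(k−1) tuples, so N_k = 3 + N_{k-1} + N_{k-1}^2.
N_0 = 3
N_1 = 3 + 3 + 3^2 = 15
N_2 = 3 + 15 + 15^2 = 243
Terms of depth exactly 2: N_2 − N_1 = 243 − 15 = 228.

228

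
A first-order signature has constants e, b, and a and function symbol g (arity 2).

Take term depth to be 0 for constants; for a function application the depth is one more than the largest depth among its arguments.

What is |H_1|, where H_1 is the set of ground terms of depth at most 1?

Count level by level. With function symbols g/2, the terms of depth ≤ k are the 3 constants together with each function applied to depth-≤(k−1) tuples, so N_k = 3 + N_{k-1}^2.
N_0 = 3
N_1 = 3 + 3^2 = 12

12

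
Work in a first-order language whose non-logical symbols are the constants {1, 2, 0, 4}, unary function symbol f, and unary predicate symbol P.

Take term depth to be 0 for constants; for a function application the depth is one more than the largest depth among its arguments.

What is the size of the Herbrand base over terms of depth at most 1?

First count ground terms of depth ≤ 1.
Let N_k count ground terms of depth at most k. Each non-constant term of depth ≤ k is some function symbol applied to depth-≤(k−1) arguments, giving N_k = 4 + N_{k-1}.
N_0 = 4
N_1 = 4 + 4 = 8
Explicitly: 1, 2, 0, 4, f(1), f(2), f(0), f(4).
So |H| = 8.
Each predicate of arity r yields |H|^r ground atoms (one per choice of an r-tuple from H):
  P: 8
Total ground atoms: 8.

8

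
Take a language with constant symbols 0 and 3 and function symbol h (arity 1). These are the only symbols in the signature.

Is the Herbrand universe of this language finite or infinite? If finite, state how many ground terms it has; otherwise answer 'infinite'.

infinite

The signature has at least one function symbol (h, arity 1) and at least one constant (0).
Iterating h gives infinitely many distinct ground terms: 0, h(0), h(h(0)), ...
So the Herbrand universe is infinite.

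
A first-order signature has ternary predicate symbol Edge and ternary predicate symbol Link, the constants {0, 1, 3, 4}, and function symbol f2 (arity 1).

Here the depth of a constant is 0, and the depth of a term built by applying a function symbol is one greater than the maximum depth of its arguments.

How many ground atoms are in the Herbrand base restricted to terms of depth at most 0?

128

First count ground terms of depth ≤ 0.
Count level by level. With function symbols f2/1, the terms of depth ≤ k are the 4 constants together with each function applied to depth-≤(k−1) tuples, so N_k = 4 + N_{k-1}.
N_0 = 4
Explicitly: 0, 1, 3, 4.
So |H| = 4.
For each predicate symbol, the number of ground atoms is |H| raised to its arity; summing:
  Edge: 4^3 = 64;  Link: 4^3 = 64
Total ground atoms: 64 + 64 = 128.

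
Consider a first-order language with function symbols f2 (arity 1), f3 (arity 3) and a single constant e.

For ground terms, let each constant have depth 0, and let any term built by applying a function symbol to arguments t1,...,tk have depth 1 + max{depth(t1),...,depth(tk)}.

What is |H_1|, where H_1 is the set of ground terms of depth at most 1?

Let N_k count ground terms of depth at most k. Each non-constant term of depth ≤ k is some function symbol applied to depth-≤(k−1) arguments, giving N_k = 1 + N_{k-1} + N_{k-1}^3.
N_0 = 1
N_1 = 1 + 1 + 1^3 = 3
Explicitly: e, f2(e), f3(e, e, e).

3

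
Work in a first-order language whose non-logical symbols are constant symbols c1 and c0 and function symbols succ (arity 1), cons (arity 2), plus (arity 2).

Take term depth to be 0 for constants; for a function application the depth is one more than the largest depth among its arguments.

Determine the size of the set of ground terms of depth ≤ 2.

302

If N_k denotes the number of depth-≤k ground terms, the 2 constants give N_0 = 2, and each function symbol of arity r contributes N_{k-1}^r new terms at level k: N_k = 2 + N_{k-1} + N_{k-1}^2 + N_{k-1}^2.
N_0 = 2
N_1 = 2 + 2 + 2^2 + 2^2 = 12
N_2 = 2 + 12 + 12^2 + 12^2 = 302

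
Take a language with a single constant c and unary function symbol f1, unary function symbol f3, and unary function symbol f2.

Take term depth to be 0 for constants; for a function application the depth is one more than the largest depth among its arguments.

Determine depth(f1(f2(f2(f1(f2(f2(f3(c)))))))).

7

depth(f3(c)) = 1 + depth(c) = 1 + 0 = 1
depth(f2(f3(c))) = 1 + depth(f3(c)) = 1 + 1 = 2
depth(f2(f2(f3(c)))) = 1 + depth(f2(f3(c))) = 1 + 2 = 3
depth(f1(f2(f2(f3(c))))) = 1 + depth(f2(f2(f3(c)))) = 1 + 3 = 4
depth(f2(f1(f2(f2(f3(c)))))) = 1 + depth(f1(f2(f2(f3(c))))) = 1 + 4 = 5
depth(f2(f2(f1(f2(f2(f3(c))))))) = 1 + depth(f2(f1(f2(f2(f3(c)))))) = 1 + 5 = 6
depth(f1(f2(f2(f1(f2(f2(f3(c)))))))) = 1 + depth(f2(f2(f1(f2(f2(f3(c))))))) = 1 + 6 = 7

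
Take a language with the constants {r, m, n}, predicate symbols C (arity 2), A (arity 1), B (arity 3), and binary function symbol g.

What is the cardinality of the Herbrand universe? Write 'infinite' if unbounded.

The signature has at least one function symbol (g, arity 2) and at least one constant (r).
Iterating g gives infinitely many distinct ground terms: r, g(r, r), g(g(r, r), g(r, r)), ...
So the Herbrand universe is infinite.

infinite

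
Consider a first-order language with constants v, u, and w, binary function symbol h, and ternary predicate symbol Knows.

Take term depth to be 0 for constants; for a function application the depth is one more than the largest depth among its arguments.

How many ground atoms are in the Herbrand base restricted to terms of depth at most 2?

First count ground terms of depth ≤ 2.
Let N_k = |{terms of depth ≤ k}|. Then N_0 = 3 and N_k = 3 + N_{k-1}^2 for k ≥ 1 (one summand per function symbol, arity giving the exponent).
N_0 = 3
N_1 = 3 + 3^2 = 12
N_2 = 3 + 12^2 = 147
So |H| = 147.
For each predicate symbol, the number of ground atoms is |H| raised to its arity; summing:
  Knows: 147^3 = 3176523
Total ground atoms: 3176523.

3176523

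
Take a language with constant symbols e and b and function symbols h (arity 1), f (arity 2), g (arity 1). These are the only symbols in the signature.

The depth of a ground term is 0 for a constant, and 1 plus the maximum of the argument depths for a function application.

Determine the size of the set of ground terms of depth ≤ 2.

Let N_k = |{terms of depth ≤ k}|. Then N_0 = 2 and N_k = 2 + N_{k-1} + N_{k-1}^2 + N_{k-1} for k ≥ 1 (one summand per function symbol, arity giving the exponent).
N_0 = 2
N_1 = 2 + 2 + 2^2 + 2 = 10
N_2 = 2 + 10 + 10^2 + 10 = 122

122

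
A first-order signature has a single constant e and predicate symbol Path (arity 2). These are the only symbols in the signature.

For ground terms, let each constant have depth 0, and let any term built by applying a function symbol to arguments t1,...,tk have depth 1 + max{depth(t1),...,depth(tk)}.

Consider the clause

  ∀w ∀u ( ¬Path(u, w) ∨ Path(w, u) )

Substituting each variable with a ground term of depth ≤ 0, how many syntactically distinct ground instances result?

Ground terms of depth ≤ 0:
  With no function symbols every ground term is a constant, so there is exactly 1 ground term at every depth bound.
  N_0 = 1
  Explicitly: e.
So there is exactly 1 ground term available for substitution.
Each of w, u ranges independently over the available ground terms, and distinct assignments produce distinct instances.
Number of ground instances = 1^2 = 1.

1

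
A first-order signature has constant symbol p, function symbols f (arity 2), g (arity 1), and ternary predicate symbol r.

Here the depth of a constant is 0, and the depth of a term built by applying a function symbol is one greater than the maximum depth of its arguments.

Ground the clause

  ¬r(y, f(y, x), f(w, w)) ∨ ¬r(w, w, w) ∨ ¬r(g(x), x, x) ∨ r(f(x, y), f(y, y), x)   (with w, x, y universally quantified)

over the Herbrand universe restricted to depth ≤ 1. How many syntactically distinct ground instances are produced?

27

Ground terms of depth ≤ 1:
  Write N_k for the number of ground terms of depth ≤ k. A term of depth ≤ k is either a constant or a function symbol applied to arguments of depth ≤ k−1, so N_k = 1 + N_{k-1}^2 + N_{k-1}.
  N_0 = 1
  N_1 = 1 + 1^2 + 1 = 3
  Explicitly: p, f(p, p), g(p).
So there are 3 ground terms available for substitution.
There are 3 variables to instantiate (w, x, y), each occurring in at least one literal, so different choices give different ground instances.
Number of ground instances = 3^3 = 27.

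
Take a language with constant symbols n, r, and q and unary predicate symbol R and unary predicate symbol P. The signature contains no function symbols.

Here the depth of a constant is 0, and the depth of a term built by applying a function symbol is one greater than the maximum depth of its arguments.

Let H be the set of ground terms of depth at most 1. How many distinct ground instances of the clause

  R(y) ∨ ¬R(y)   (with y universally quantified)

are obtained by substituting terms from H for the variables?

3

Ground terms of depth ≤ 1:
  With no function symbols every ground term is a constant, so there are exactly 3 ground terms at every depth bound.
  N_0 = 3
  N_1 = 3
  Explicitly: n, r, q.
So there are 3 ground terms available for substitution.
There is 1 variable to instantiate (y),  occurring in at least one literal, so different choices give different ground instances.
Number of ground instances = 3.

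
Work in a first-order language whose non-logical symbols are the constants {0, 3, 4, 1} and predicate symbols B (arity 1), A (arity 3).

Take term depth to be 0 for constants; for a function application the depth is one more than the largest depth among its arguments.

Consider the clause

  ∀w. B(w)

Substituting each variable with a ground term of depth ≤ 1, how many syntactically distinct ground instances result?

4

Ground terms of depth ≤ 1:
  With no function symbols every ground term is a constant, so there are exactly 4 ground terms at every depth bound.
  N_0 = 4
  N_1 = 4
So there are 4 ground terms available for substitution.
The clause has 1 distinct variable (w), which appears in the body. In the free term algebra distinct substitutions yield syntactically distinct ground instances.
Number of ground instances = 4.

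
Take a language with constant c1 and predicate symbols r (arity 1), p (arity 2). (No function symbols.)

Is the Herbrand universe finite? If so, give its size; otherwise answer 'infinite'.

1

There are no function symbols, so the only ground term is the single constant.
The Herbrand universe is {c1}, finite with 1 element.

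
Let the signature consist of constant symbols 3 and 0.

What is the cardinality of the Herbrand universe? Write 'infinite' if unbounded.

There are no function symbols, so every ground term is one of the 2 constants.
The Herbrand universe is {3, 0}, which is finite with 2 elements.

2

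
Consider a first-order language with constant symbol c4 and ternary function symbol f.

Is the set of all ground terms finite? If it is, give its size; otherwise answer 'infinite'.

infinite

The signature has at least one function symbol (f, arity 3) and at least one constant (c4).
Iterating f gives infinitely many distinct ground terms: c4, f(c4, c4, c4), f(f(c4, c4, c4), f(c4, c4, c4), f(c4, c4, c4)), ...
So the Herbrand universe is infinite.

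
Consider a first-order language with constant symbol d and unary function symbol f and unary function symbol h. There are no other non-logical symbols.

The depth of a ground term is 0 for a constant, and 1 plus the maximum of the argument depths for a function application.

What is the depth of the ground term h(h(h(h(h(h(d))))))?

6

depth(h(d)) = 1 + depth(d) = 1 + 0 = 1
depth(h(h(d))) = 1 + depth(h(d)) = 1 + 1 = 2
depth(h(h(h(d)))) = 1 + depth(h(h(d))) = 1 + 2 = 3
depth(h(h(h(h(d))))) = 1 + depth(h(h(h(d)))) = 1 + 3 = 4
depth(h(h(h(h(h(d)))))) = 1 + depth(h(h(h(h(d))))) = 1 + 4 = 5
depth(h(h(h(h(h(h(d))))))) = 1 + depth(h(h(h(h(h(d)))))) = 1 + 5 = 6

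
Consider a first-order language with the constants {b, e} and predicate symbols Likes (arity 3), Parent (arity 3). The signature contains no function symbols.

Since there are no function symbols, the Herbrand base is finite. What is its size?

With no function symbols, the Herbrand universe is just the 2 constants.
Ground atoms per predicate: Likes: 2^3 = 8, Parent: 2^3 = 8.
Herbrand base size = 8 + 8 = 16.

16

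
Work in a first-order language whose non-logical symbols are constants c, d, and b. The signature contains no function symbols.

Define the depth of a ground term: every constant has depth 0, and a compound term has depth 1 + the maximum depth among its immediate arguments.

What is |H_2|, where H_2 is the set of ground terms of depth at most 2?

With no function symbols every ground term is a constant, so there are exactly 3 ground terms at every depth bound.
N_0 = 3
N_1 = 3
N_2 = 3
Explicitly: c, d, b.

3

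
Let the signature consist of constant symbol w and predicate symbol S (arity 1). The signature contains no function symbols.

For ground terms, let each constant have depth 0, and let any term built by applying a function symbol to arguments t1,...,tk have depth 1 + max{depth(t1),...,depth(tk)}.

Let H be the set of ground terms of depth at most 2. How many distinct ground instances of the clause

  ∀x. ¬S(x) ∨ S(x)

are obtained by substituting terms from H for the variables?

Ground terms of depth ≤ 2:
  With no function symbols every ground term is a constant, so there is exactly 1 ground term at every depth bound.
  N_0 = 1
  N_1 = 1
  N_2 = 1
So there is exactly 1 ground term available for substitution.
The clause has 1 distinct variable (x), which appears in the body. In the free term algebra distinct substitutions yield syntactically distinct ground instances.
Number of ground instances = 1.

1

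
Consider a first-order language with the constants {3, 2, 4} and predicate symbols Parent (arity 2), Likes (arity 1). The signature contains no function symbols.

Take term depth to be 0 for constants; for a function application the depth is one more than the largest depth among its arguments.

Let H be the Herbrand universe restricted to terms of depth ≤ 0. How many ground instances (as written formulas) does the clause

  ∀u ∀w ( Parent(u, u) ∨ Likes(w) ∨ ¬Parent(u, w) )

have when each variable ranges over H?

Ground terms of depth ≤ 0:
  With no function symbols every ground term is a constant, so there are exactly 3 ground terms at every depth bound.
  N_0 = 3
  Explicitly: 3, 2, 4.
So there are 3 ground terms available for substitution.
The body mentions every one of the 2 quantified variables; since ground terms form a free algebra, no two substitutions collapse to the same formula.
Number of ground instances = 3^2 = 9.

9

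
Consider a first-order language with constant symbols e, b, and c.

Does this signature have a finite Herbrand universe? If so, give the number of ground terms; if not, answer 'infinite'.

There are no function symbols, so every ground term is one of the 3 constants.
The Herbrand universe is {e, b, c}, which is finite with 3 elements.

3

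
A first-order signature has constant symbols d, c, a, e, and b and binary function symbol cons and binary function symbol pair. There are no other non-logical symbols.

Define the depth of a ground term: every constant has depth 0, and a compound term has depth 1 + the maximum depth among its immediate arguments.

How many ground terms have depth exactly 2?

Write N_k for the number of ground terms of depth ≤ k. A term of depth ≤ k is either a constant or a function symbol applied to arguments of depth ≤ k−1, so N_k = 5 + N_{k-1}^2 + N_{k-1}^2.
N_0 = 5
N_1 = 5 + 5^2 + 5^2 = 55
N_2 = 5 + 55^2 + 55^2 = 6055
Terms of depth exactly 2: N_2 − N_1 = 6055 − 55 = 6000.

6000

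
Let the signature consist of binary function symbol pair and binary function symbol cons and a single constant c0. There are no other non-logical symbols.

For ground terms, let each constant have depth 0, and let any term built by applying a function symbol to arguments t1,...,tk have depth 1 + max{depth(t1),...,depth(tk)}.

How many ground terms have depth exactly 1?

2

Count level by level. With function symbols pair/2, cons/2, the terms of depth ≤ k are the 1 constant together with each function applied to depth-≤(k−1) tuples, so N_k = 1 + N_{k-1}^2 + N_{k-1}^2.
N_0 = 1
N_1 = 1 + 1^2 + 1^2 = 3
Terms of depth exactly 1: N_1 − N_0 = 3 − 1 = 2.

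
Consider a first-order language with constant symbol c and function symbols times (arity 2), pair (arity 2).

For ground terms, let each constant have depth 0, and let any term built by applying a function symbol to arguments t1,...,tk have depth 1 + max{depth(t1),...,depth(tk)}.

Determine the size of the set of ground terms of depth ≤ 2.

Let N_k = |{terms of depth ≤ k}|. Then N_0 = 1 and N_k = 1 + N_{k-1}^2 + N_{k-1}^2 for k ≥ 1 (one summand per function symbol, arity giving the exponent).
N_0 = 1
N_1 = 1 + 1^2 + 1^2 = 3
N_2 = 1 + 3^2 + 3^2 = 19

19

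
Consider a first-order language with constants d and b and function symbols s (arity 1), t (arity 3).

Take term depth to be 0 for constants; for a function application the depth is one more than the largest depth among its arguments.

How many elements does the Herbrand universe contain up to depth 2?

1742

Count level by level. With function symbols s/1, t/3, the terms of depth ≤ k are the 2 constants together with each function applied to depth-≤(k−1) tuples, so N_k = 2 + N_{k-1} + N_{k-1}^3.
N_0 = 2
N_1 = 2 + 2 + 2^3 = 12
N_2 = 2 + 12 + 12^3 = 1742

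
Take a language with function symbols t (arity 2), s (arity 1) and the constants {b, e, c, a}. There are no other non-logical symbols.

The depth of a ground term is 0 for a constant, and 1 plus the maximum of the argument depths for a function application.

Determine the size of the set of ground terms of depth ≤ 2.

604

Let N_k count ground terms of depth at most k. Each non-constant term of depth ≤ k is some function symbol applied to depth-≤(k−1) arguments, giving N_k = 4 + N_{k-1}^2 + N_{k-1}.
N_0 = 4
N_1 = 4 + 4^2 + 4 = 24
N_2 = 4 + 24^2 + 24 = 604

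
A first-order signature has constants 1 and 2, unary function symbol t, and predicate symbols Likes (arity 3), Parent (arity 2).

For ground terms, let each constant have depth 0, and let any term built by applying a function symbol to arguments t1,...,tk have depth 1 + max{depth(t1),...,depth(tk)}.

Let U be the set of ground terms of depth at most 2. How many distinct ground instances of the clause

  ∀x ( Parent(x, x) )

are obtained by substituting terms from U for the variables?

Ground terms of depth ≤ 2:
  Write N_k for the number of ground terms of depth ≤ k. A term of depth ≤ k is either a constant or a function symbol applied to arguments of depth ≤ k−1, so N_k = 2 + N_{k-1}.
  N_0 = 2
  N_1 = 2 + 2 = 4
  N_2 = 2 + 4 = 6
  Explicitly: 1, 2, t(1), t(2), t(t(1)), t(t(2)).
So there are 6 ground terms available for substitution.
There is 1 variable to instantiate (x),  occurring in at least one literal, so different choices give different ground instances.
Number of ground instances = 6.

6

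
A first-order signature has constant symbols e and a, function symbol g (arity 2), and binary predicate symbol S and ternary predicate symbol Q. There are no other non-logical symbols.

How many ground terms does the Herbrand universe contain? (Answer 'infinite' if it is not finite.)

infinite

The signature has at least one function symbol (g, arity 2) and at least one constant (e).
Iterating g gives infinitely many distinct ground terms: e, g(e, e), g(g(e, e), g(e, e)), ...
So the Herbrand universe is infinite.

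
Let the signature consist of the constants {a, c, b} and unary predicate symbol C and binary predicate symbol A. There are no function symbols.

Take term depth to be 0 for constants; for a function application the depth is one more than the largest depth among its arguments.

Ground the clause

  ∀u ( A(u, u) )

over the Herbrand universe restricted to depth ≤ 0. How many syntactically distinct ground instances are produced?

Ground terms of depth ≤ 0:
  With no function symbols every ground term is a constant, so there are exactly 3 ground terms at every depth bound.
  N_0 = 3
  Explicitly: a, c, b.
So there are 3 ground terms available for substitution.
The variable u ranges independently over the available ground terms, and distinct assignments produce distinct instances.
Number of ground instances = 3.

3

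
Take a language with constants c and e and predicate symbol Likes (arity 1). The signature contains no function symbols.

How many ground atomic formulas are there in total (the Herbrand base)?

With no function symbols, the Herbrand universe is just the 2 constants.
Ground atoms per predicate: Likes: 2.
Herbrand base size = 2 = 2.

2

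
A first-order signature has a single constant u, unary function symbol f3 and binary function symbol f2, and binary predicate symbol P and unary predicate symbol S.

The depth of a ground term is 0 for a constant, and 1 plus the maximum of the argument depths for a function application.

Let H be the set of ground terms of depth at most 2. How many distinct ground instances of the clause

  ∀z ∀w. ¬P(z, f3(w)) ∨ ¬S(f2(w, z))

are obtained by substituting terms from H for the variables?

Ground terms of depth ≤ 2:
  Let N_k = |{terms of depth ≤ k}|. Then N_0 = 1 and N_k = 1 + N_{k-1} + N_{k-1}^2 for k ≥ 1 (one summand per function symbol, arity giving the exponent).
  N_0 = 1
  N_1 = 1 + 1 + 1^2 = 3
  N_2 = 1 + 3 + 3^2 = 13
So there are 13 ground terms available for substitution.
The body mentions every one of the 2 quantified variables; since ground terms form a free algebra, no two substitutions collapse to the same formula.
Number of ground instances = 13^2 = 169.

169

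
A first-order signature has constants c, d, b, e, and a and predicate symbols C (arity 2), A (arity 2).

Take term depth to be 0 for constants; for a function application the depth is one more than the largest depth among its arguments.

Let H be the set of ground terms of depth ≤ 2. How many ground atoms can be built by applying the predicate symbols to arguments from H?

First count ground terms of depth ≤ 2.
With no function symbols every ground term is a constant, so there are exactly 5 ground terms at every depth bound.
N_0 = 5
N_1 = 5
N_2 = 5
So |H| = 5.
A ground atom is a predicate applied to a tuple of terms from H, so the count is the sum over predicates of |H|^arity:
  C: 5^2 = 25;  A: 5^2 = 25
Total ground atoms: 25 + 25 = 50.

50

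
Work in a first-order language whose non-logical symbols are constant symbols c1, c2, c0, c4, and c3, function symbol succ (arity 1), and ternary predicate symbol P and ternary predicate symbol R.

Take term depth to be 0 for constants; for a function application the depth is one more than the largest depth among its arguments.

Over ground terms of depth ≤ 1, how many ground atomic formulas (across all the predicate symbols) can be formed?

First count ground terms of depth ≤ 1.
Let N_k = |{terms of depth ≤ k}|. Then N_0 = 5 and N_k = 5 + N_{k-1} for k ≥ 1 (one summand per function symbol, arity giving the exponent).
N_0 = 5
N_1 = 5 + 5 = 10
Explicitly: c1, c2, c0, c4, c3, succ(c1), succ(c2), succ(c0), succ(c4), succ(c3).
So |H| = 10.
A ground atom is a predicate applied to a tuple of terms from H, so the count is the sum over predicates of |H|^arity:
  P: 10^3 = 1000;  R: 10^3 = 1000
Total ground atoms: 1000 + 1000 = 2000.

2000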